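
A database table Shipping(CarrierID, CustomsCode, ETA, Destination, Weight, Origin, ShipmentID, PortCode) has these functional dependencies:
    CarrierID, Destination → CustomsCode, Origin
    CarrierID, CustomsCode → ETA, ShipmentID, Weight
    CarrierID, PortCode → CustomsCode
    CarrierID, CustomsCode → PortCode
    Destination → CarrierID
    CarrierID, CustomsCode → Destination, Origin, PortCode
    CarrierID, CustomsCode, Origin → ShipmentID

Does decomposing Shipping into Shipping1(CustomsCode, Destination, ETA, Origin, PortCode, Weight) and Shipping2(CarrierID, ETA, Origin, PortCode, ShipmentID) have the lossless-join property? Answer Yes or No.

No

Common attributes: {ETA, Origin, PortCode}; their closure is {ETA, Origin, PortCode}.
Neither Shipping1 nor Shipping2 is contained in that closure, so the decomposition is lossy.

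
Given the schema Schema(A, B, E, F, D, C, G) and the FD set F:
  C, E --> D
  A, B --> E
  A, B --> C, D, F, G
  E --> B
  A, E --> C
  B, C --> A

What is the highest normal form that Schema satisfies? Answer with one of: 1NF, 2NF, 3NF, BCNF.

Candidate keys: {A, B}, {A, E}, {B, C}, {C, E}. Prime attributes: {A, B, C, E}.
For E --> B we have {E}⁺ = {B, E}; {E} is not a superkey, so BCNF fails.
Its right-hand attributes {B} are all prime, as are those of every other non-superkey FD — the relation is in 3NF.

3NF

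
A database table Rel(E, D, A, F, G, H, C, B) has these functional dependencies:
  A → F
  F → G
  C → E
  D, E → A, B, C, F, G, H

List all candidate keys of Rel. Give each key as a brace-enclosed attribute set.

No FD produces {D}, so it must be in every candidate key.
{C, D}⁺ = {A, B, C, D, E, F, G, H} — all of the relation — so {C, D} is a candidate key.
{D, E}⁺ = {A, B, C, D, E, F, G, H} — all of the relation — so {D, E} is a candidate key.
These are minimal and exhaustive — every other superkey contains one of them.

{C, D}, {D, E}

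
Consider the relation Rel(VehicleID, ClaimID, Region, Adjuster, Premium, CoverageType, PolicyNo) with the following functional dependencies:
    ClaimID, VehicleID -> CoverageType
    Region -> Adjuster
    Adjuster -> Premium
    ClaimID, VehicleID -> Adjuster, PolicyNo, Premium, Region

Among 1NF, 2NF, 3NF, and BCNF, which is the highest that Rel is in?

2NF

Candidate key: {ClaimID, VehicleID}. Prime attributes: {ClaimID, VehicleID}.
Region -> Adjuster: {Region}⁺ = {Adjuster, Premium, Region}, which is not all of the attributes, so the left side is not a superkey — BCNF is violated.
Region -> Adjuster determines the non-prime attribute {Adjuster} from a non-superkey — 3NF is violated.
No proper subset of a key has a non-prime attribute in its closure, so there is no partial dependency; 2NF holds.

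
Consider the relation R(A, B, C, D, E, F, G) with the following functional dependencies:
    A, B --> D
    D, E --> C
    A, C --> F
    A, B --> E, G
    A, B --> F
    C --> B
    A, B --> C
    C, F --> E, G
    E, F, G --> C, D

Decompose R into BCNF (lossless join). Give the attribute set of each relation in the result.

Candidate keys of the original relation: {A, B}, {A, C}, {A, D, E}, {A, E, F, G}.
{A, B, C, D, E, F, G}: {D, E} determines {B, C, D, E} here but is not a superkey — split on D, E --> B, C, giving {B, C, D, E} and {A, D, E, F, G}.
{B, C, D, E}: {C} determines {B, C} here but is not a superkey — split on C --> B, giving {B, C} and {C, D, E}.
{B, C} is in BCNF.
{C, D, E} is in BCNF.
{A, D, E, F, G}: {E, F, G} determines {D, E, F, G} here but is not a superkey — split on E, F, G --> D, giving {D, E, F, G} and {A, E, F, G}.
{D, E, F, G} is in BCNF.
{A, E, F, G} is in BCNF.

{A, E, F, G}; {B, C}; {C, D, E}; {D, E, F, G}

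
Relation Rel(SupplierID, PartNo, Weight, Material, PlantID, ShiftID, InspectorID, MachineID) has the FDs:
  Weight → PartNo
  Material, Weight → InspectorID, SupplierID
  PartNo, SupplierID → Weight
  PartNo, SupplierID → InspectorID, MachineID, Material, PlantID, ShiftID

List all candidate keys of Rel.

{Material, Weight} is a candidate key since {Material, Weight}⁺ = {InspectorID, MachineID, Material, PartNo, PlantID, ShiftID, SupplierID, Weight} covers every attribute.
{PartNo, SupplierID} is a candidate key since {PartNo, SupplierID}⁺ = {InspectorID, MachineID, Material, PartNo, PlantID, ShiftID, SupplierID, Weight} covers every attribute.
{SupplierID, Weight} is a candidate key since {SupplierID, Weight}⁺ = {InspectorID, MachineID, Material, PartNo, PlantID, ShiftID, SupplierID, Weight} covers every attribute.
No proper subset of any of these is a key, and no other minimal superkey exists.

{Material, Weight}, {PartNo, SupplierID}, {SupplierID, Weight}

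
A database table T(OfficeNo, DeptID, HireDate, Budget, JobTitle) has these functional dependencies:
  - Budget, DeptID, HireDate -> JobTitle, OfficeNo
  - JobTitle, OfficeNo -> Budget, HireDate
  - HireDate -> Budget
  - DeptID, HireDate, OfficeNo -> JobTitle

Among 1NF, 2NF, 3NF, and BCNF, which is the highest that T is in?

Candidate keys: {DeptID, HireDate}, {DeptID, JobTitle, OfficeNo}. Prime attributes: {DeptID, HireDate, JobTitle, OfficeNo}.
JobTitle, OfficeNo -> Budget, HireDate breaks BCNF: {JobTitle, OfficeNo}⁺ = {Budget, HireDate, JobTitle, OfficeNo}, so {JobTitle, OfficeNo} is not a superkey.
Because {Budget} is non-prime and the left side of JobTitle, OfficeNo -> Budget, HireDate is not a superkey, the relation is not in 3NF.
{HireDate} is a proper subset of the key {DeptID, HireDate}, and {HireDate}⁺ contains the non-prime attribute {Budget} — a partial dependency, so 2NF is violated.

1NF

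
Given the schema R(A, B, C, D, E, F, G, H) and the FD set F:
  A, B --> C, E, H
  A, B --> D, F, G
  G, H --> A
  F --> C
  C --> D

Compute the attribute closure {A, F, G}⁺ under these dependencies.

{A, C, D, F, G}

Start with {A, F, G}.
F --> C applies; add {C} → now {A, C, F, G}.
C --> D applies; add {D} → now {A, C, D, F, G}.
No further FD applies.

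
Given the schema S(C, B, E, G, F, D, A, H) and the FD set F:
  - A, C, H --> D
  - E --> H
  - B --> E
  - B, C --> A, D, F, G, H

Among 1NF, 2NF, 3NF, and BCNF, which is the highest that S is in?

Candidate key: {B, C}. Prime attributes: {B, C}.
A, C, H --> D: {A, C, H}⁺ = {A, C, D, H}, which is not all of the attributes, so the left side is not a superkey — BCNF is violated.
A, C, H --> D has non-prime {D} on the right and a non-superkey on the left, so 3NF fails.
{B} is a proper subset of the key {B, C}, and {B}⁺ contains the non-prime attributes {E, H} — a partial dependency, so 2NF is violated.

1NF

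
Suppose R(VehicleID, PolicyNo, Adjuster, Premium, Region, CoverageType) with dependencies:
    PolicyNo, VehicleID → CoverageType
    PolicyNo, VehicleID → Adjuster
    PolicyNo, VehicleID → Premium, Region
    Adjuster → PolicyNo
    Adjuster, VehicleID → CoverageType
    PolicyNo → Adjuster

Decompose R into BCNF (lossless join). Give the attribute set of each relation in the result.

Candidate keys of the original relation: {Adjuster, VehicleID}, {PolicyNo, VehicleID}.
{Adjuster, CoverageType, PolicyNo, Premium, Region, VehicleID}: {Adjuster} determines {Adjuster, PolicyNo} here but is not a superkey — split on Adjuster → PolicyNo, giving {Adjuster, PolicyNo} and {Adjuster, CoverageType, Premium, Region, VehicleID}.
{Adjuster, PolicyNo}: every determinant is a superkey — BCNF.
{Adjuster, CoverageType, Premium, Region, VehicleID}: every determinant is a superkey — BCNF.

{Adjuster, CoverageType, Premium, Region, VehicleID}; {Adjuster, PolicyNo}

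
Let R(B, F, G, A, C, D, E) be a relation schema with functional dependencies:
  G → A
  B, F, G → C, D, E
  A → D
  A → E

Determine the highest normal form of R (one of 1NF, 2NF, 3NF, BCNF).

Candidate key: {B, F, G}. Prime attributes: {B, F, G}.
For G → A we have {G}⁺ = {A, D, E, G}; {G} is not a superkey, so BCNF fails.
G → A has non-prime {A} on the right and a non-superkey on the left, so 3NF fails.
Since {G} ⊂ {B, F, G} and {G}⁺ ⊇ {A, D, E} with {A, D, E} non-prime, there is a partial dependency; 2NF fails.

1NF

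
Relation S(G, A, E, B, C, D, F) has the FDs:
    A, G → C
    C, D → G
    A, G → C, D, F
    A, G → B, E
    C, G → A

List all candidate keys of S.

{A, G}, {C, D}, {C, G}

Closure of {A, G} is {A, B, C, D, E, F, G}, the whole schema; {A, G} is a candidate key.
Closure of {C, D} is {A, B, C, D, E, F, G}, the whole schema; {C, D} is a candidate key.
Closure of {C, G} is {A, B, C, D, E, F, G}, the whole schema; {C, G} is a candidate key.
No proper subset of any of these is a key, and no other minimal superkey exists.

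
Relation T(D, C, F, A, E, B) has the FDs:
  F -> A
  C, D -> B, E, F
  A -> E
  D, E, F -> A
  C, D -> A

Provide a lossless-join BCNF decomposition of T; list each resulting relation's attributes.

{A, E}; {A, F}; {B, C, D, F}

Candidate key of the original relation: {C, D}.
In {A, B, C, D, E, F}, {F} is not a superkey ({F}⁺ restricted to this set is {A, E, F}), so split on F -> A, E into {A, E, F} and {B, C, D, F}.
In {A, E, F}, {A} is not a superkey ({A}⁺ restricted to this set is {A, E}), so split on A -> E into {A, E} and {A, F}.
{A, E} is in BCNF.
{A, F} is in BCNF.
{B, C, D, F} is in BCNF.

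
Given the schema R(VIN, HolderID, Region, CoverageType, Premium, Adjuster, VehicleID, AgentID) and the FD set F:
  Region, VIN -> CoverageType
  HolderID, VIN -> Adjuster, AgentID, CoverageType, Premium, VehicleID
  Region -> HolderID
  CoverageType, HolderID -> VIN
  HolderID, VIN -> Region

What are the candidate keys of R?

Closure of {CoverageType, HolderID} is {Adjuster, AgentID, CoverageType, HolderID, Premium, Region, VIN, VehicleID}, the whole schema; {CoverageType, HolderID} is a candidate key.
Closure of {CoverageType, Region} is {Adjuster, AgentID, CoverageType, HolderID, Premium, Region, VIN, VehicleID}, the whole schema; {CoverageType, Region} is a candidate key.
Closure of {HolderID, VIN} is {Adjuster, AgentID, CoverageType, HolderID, Premium, Region, VIN, VehicleID}, the whole schema; {HolderID, VIN} is a candidate key.
Closure of {Region, VIN} is {Adjuster, AgentID, CoverageType, HolderID, Premium, Region, VIN, VehicleID}, the whole schema; {Region, VIN} is a candidate key.
No proper subset of any of these is a key, and no other minimal superkey exists.

{CoverageType, HolderID}, {CoverageType, Region}, {HolderID, VIN}, {Region, VIN}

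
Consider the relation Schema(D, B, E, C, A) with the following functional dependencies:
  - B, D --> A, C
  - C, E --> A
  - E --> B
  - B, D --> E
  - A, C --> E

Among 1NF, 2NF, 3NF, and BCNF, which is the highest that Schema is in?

Candidate keys: {A, C, D}, {B, D}, {D, E}. Prime attributes: {A, B, C, D, E}.
For C, E --> A we have {C, E}⁺ = {A, B, C, E}; {C, E} is not a superkey, so BCNF fails.
Since {A} ⊆ prime attributes and every other non-superkey FD also has a prime right side, the schema is in 3NF.

3NF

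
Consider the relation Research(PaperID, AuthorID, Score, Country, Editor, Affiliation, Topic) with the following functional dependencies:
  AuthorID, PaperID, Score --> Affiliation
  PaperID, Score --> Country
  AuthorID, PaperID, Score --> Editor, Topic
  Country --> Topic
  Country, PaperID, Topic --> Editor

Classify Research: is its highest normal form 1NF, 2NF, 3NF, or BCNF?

1NF

Candidate key: {AuthorID, PaperID, Score}. Prime attributes: {AuthorID, PaperID, Score}.
For PaperID, Score --> Country we have {PaperID, Score}⁺ = {Country, Editor, PaperID, Score, Topic}; {PaperID, Score} is not a superkey, so BCNF fails.
PaperID, Score --> Country determines the non-prime attribute {Country} from a non-superkey — 3NF is violated.
Since {PaperID, Score} ⊂ {AuthorID, PaperID, Score} and {PaperID, Score}⁺ ⊇ {Country, Editor, Topic} with {Country, Editor, Topic} non-prime, there is a partial dependency; 2NF fails.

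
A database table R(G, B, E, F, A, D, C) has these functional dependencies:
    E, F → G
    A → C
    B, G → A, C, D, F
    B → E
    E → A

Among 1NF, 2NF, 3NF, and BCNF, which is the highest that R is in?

1NF

Candidate keys: {B, F}, {B, G}. Prime attributes: {B, F, G}.
E, F → G breaks BCNF: {E, F}⁺ = {A, C, E, F, G}, so {E, F} is not a superkey.
Because {C} is non-prime and the left side of A → C is not a superkey, the relation is not in 3NF.
The proper key subset {B} of {B, F} determines non-prime {A, C, E}, so the relation is not even in 2NF.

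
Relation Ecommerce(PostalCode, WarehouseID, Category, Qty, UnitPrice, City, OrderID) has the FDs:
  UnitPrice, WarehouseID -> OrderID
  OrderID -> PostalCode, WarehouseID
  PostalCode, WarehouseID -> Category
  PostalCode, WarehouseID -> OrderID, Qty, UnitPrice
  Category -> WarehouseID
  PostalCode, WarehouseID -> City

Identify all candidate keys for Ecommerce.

{OrderID}⁺ = {Category, City, OrderID, PostalCode, Qty, UnitPrice, WarehouseID} — all of the relation — so {OrderID} is a candidate key.
{Category, PostalCode}⁺ = {Category, City, OrderID, PostalCode, Qty, UnitPrice, WarehouseID} — all of the relation — so {Category, PostalCode} is a candidate key.
{Category, UnitPrice}⁺ = {Category, City, OrderID, PostalCode, Qty, UnitPrice, WarehouseID} — all of the relation — so {Category, UnitPrice} is a candidate key.
{PostalCode, WarehouseID}⁺ = {Category, City, OrderID, PostalCode, Qty, UnitPrice, WarehouseID} — all of the relation — so {PostalCode, WarehouseID} is a candidate key.
{UnitPrice, WarehouseID}⁺ = {Category, City, OrderID, PostalCode, Qty, UnitPrice, WarehouseID} — all of the relation — so {UnitPrice, WarehouseID} is a candidate key.
These are minimal and exhaustive — every other superkey contains one of them.

{Category, PostalCode}, {Category, UnitPrice}, {OrderID}, {PostalCode, WarehouseID}, {UnitPrice, WarehouseID}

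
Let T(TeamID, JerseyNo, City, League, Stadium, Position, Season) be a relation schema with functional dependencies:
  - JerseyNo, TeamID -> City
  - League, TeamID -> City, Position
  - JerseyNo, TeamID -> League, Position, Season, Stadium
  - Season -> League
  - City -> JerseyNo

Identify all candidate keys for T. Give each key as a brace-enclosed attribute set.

{City, TeamID}, {JerseyNo, TeamID}, {League, TeamID}, {Season, TeamID}

Attributes never on any right-hand side: {TeamID} — every candidate key must contain it.
{City, TeamID}⁺ = {City, JerseyNo, League, Position, Season, Stadium, TeamID}, which is every attribute, so {City, TeamID} is a candidate key.
{JerseyNo, TeamID}⁺ = {City, JerseyNo, League, Position, Season, Stadium, TeamID}, which is every attribute, so {JerseyNo, TeamID} is a candidate key.
{League, TeamID}⁺ = {City, JerseyNo, League, Position, Season, Stadium, TeamID}, which is every attribute, so {League, TeamID} is a candidate key.
{Season, TeamID}⁺ = {City, JerseyNo, League, Position, Season, Stadium, TeamID}, which is every attribute, so {Season, TeamID} is a candidate key.
Any other superkey properly contains one of these, so there are no further candidate keys.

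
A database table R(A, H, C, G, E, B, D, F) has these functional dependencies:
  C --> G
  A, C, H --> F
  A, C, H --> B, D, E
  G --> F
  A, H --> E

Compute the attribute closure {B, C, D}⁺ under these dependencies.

Start with {B, C, D}.
C --> G applies; add {G} → now {B, C, D, G}.
G --> F applies; add {F} → now {B, C, D, F, G}.
No further FD applies.

{B, C, D, F, G}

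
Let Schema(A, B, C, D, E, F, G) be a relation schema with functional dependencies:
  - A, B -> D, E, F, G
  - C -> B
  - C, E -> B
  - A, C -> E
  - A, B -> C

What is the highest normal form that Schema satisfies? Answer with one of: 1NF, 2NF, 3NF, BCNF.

Candidate keys: {A, B}, {A, C}. Prime attributes: {A, B, C}.
C -> B breaks BCNF: {C}⁺ = {B, C}, so {C} is not a superkey.
Since {B} ⊆ prime attributes and every other non-superkey FD also has a prime right side, the schema is in 3NF.

3NF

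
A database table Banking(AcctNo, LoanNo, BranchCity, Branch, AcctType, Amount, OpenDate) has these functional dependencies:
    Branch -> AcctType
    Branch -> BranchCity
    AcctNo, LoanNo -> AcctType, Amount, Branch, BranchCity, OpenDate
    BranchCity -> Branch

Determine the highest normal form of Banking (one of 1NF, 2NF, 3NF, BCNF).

Candidate key: {AcctNo, LoanNo}. Prime attributes: {AcctNo, LoanNo}.
Branch -> AcctType: {Branch}⁺ = {AcctType, Branch, BranchCity}, which is not all of the attributes, so the left side is not a superkey — BCNF is violated.
Because {AcctType} is non-prime and the left side of Branch -> AcctType is not a superkey, the relation is not in 3NF.
No proper subset of a key has a non-prime attribute in its closure, so there is no partial dependency; 2NF holds.

2NF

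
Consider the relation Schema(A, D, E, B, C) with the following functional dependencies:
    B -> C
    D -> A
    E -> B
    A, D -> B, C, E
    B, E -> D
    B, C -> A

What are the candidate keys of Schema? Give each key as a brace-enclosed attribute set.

Closure of {D} is {A, B, C, D, E}, the whole schema; {D} is a candidate key.
Closure of {E} is {A, B, C, D, E}, the whole schema; {E} is a candidate key.
These are minimal and exhaustive — every other superkey contains one of them.

{D}, {E}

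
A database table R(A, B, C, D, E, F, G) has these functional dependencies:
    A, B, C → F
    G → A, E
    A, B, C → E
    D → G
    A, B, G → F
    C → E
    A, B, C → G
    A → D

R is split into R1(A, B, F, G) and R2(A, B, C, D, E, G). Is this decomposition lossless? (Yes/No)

R1 ∩ R2 = {A, B, G}; its closure under F is {A, B, D, E, F, G}.
Since R1 ⊆ {A, B, D, E, F, G}, the intersection is a superkey of R1; the decomposition is lossless.

Yes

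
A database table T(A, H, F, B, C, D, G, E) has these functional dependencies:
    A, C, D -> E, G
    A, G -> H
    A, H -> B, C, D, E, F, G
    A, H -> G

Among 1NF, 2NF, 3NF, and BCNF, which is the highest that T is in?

Candidate keys: {A, C, D}, {A, G}, {A, H}. Prime attributes: {A, C, D, G, H}.
Every FD has a superkey on the left, so the relation is in BCNF.

BCNF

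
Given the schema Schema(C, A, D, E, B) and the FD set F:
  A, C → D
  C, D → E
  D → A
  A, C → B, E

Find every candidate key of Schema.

{A, C}, {C, D}

Attributes never on any right-hand side: {C} — every candidate key must contain it.
{A, C} is a candidate key since {A, C}⁺ = {A, B, C, D, E} covers every attribute.
{C, D} is a candidate key since {C, D}⁺ = {A, B, C, D, E} covers every attribute.
No proper subset of any of these is a key, and no other minimal superkey exists.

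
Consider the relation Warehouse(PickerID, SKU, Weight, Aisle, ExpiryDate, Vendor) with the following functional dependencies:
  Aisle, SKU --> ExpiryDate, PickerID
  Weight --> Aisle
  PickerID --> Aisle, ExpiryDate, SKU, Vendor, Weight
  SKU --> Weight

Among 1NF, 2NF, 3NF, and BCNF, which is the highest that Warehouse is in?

2NF

Candidate keys: {PickerID}, {SKU}. Prime attributes: {PickerID, SKU}.
Weight --> Aisle: {Weight}⁺ = {Aisle, Weight}, which is not all of the attributes, so the left side is not a superkey — BCNF is violated.
Because {Aisle} is non-prime and the left side of Weight --> Aisle is not a superkey, the relation is not in 3NF.
With only single-attribute keys there can be no partial dependency, so 2NF holds.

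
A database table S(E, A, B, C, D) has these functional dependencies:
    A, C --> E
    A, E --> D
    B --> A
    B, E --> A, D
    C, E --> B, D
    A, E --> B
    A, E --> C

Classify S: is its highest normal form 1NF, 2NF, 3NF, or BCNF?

Candidate keys: {A, C}, {A, E}, {B, C}, {B, E}, {C, E}. Prime attributes: {A, B, C, E}.
For B --> A we have {B}⁺ = {A, B}; {B} is not a superkey, so BCNF fails.
Its right-hand attributes {A} are all prime, as are those of every other non-superkey FD — the relation is in 3NF.

3NF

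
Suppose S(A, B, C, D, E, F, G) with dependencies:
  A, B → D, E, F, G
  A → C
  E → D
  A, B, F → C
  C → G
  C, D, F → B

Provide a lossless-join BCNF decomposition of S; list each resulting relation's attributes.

Candidate keys of the original relation: {A, B}, {A, D, F}, {A, E, F}.
In {A, B, C, D, E, F, G}, {A} is not a superkey ({A}⁺ restricted to this set is {A, C, G}), so split on A → C, G into {A, C, G} and {A, B, D, E, F}.
In {A, C, G}, {C} is not a superkey ({C}⁺ restricted to this set is {C, G}), so split on C → G into {C, G} and {A, C}.
{C, G} is in BCNF.
{A, C} is in BCNF.
In {A, B, D, E, F}, {E} is not a superkey ({E}⁺ restricted to this set is {D, E}), so split on E → D into {D, E} and {A, B, E, F}.
{D, E} is in BCNF.
{A, B, E, F} is in BCNF.

{A, B, E, F}; {A, C}; {C, G}; {D, E}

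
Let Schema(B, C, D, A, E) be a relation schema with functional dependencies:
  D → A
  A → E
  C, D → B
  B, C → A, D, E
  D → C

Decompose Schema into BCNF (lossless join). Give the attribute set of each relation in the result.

Candidate keys of the original relation: {B, C}, {D}.
Within {A, B, C, D, E}: {A}⁺ ∩ {A, B, C, D, E} = {A, E}, not the whole set, so A → E violates BCNF; decompose into {A, E} and {A, B, C, D}.
{A, E} is in BCNF.
{A, B, C, D} is in BCNF.

{A, B, C, D}; {A, E}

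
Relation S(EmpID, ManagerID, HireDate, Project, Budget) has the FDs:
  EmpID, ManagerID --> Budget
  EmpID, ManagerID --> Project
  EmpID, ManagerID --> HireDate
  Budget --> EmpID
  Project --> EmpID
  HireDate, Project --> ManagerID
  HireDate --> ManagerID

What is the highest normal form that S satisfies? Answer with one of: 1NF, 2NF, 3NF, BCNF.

3NF

Candidate keys: {Budget, HireDate}, {Budget, ManagerID}, {EmpID, HireDate}, {EmpID, ManagerID}, {HireDate, Project}, {ManagerID, Project}. Prime attributes: {Budget, EmpID, HireDate, ManagerID, Project}.
Budget --> EmpID breaks BCNF: {Budget}⁺ = {Budget, EmpID}, so {Budget} is not a superkey.
But every attribute on its right side ({EmpID}) is prime, and the same holds for every other non-superkey FD, so 3NF still holds.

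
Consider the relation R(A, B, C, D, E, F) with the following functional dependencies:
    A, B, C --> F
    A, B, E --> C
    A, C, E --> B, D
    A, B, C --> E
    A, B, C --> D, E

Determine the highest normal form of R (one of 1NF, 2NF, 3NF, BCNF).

Candidate keys: {A, B, C}, {A, B, E}, {A, C, E}. Prime attributes: {A, B, C, E}.
The left-hand side of every FD is a superkey, so BCNF is satisfied.

BCNF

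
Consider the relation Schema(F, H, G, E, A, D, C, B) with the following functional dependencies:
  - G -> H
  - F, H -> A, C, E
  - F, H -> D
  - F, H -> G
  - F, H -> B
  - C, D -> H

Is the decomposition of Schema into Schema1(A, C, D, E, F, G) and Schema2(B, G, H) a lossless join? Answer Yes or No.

No

Common attributes: {G}; their closure is {G, H}.
Schema1 ⊄ {G, H} and Schema2 ⊄ {G, H}, so the split is lossy.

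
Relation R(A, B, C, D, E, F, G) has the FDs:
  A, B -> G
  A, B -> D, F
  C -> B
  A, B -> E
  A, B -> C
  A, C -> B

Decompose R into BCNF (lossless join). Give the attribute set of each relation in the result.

Candidate keys of the original relation: {A, B}, {A, C}.
In {A, B, C, D, E, F, G}, {C} is not a superkey ({C}⁺ restricted to this set is {B, C}), so split on C -> B into {B, C} and {A, C, D, E, F, G}.
{B, C} has no BCNF violation.
{A, C, D, E, F, G} has no BCNF violation.

{A, C, D, E, F, G}; {B, C}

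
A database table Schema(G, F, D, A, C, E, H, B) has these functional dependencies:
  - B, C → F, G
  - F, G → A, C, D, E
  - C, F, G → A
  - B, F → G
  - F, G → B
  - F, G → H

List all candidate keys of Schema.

{B, C}, {B, F}, {F, G}

{B, C}⁺ = {A, B, C, D, E, F, G, H}, which is every attribute, so {B, C} is a candidate key.
{B, F}⁺ = {A, B, C, D, E, F, G, H}, which is every attribute, so {B, F} is a candidate key.
{F, G}⁺ = {A, B, C, D, E, F, G, H}, which is every attribute, so {F, G} is a candidate key.
Any other superkey properly contains one of these, so there are no further candidate keys.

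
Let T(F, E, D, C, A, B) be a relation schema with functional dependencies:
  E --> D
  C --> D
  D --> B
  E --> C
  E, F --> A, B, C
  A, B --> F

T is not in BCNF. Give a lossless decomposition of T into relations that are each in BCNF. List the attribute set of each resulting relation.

{A, E, F}; {B, D}; {C, D}; {C, E}

Candidate keys of the original relation: {A, E}, {E, F}.
In {A, B, C, D, E, F}, {E} is not a superkey ({E}⁺ restricted to this set is {B, C, D, E}), so split on E --> B, C, D into {B, C, D, E} and {A, E, F}.
In {B, C, D, E}, {C} is not a superkey ({C}⁺ restricted to this set is {B, C, D}), so split on C --> B, D into {B, C, D} and {C, E}.
In {B, C, D}, {D} is not a superkey ({D}⁺ restricted to this set is {B, D}), so split on D --> B into {B, D} and {C, D}.
{B, D} has no BCNF violation.
{C, D} has no BCNF violation.
{C, E} has no BCNF violation.
{A, E, F} has no BCNF violation.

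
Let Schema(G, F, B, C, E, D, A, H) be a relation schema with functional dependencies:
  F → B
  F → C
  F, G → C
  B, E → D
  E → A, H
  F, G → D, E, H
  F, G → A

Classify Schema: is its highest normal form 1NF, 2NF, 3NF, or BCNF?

1NF

Candidate key: {F, G}. Prime attributes: {F, G}.
For F → B we have {F}⁺ = {B, C, F}; {F} is not a superkey, so BCNF fails.
Because {B} is non-prime and the left side of F → B is not a superkey, the relation is not in 3NF.
Since {F} ⊂ {F, G} and {F}⁺ ⊇ {B, C} with {B, C} non-prime, there is a partial dependency; 2NF fails.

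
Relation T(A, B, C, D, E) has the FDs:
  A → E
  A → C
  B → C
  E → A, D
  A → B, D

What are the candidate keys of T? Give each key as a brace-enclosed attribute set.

{A}⁺ = {A, B, C, D, E}, which is every attribute, so {A} is a candidate key.
{E}⁺ = {A, B, C, D, E}, which is every attribute, so {E} is a candidate key.
No proper subset of any of these is a key, and no other minimal superkey exists.

{A}, {E}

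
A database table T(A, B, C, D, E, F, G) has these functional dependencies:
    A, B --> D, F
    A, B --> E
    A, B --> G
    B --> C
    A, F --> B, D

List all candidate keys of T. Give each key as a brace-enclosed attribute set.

Attributes never on any right-hand side: {A} — every candidate key must contain it.
{A, B}⁺ = {A, B, C, D, E, F, G} — all of the relation — so {A, B} is a candidate key.
{A, F}⁺ = {A, B, C, D, E, F, G} — all of the relation — so {A, F} is a candidate key.
These are minimal and exhaustive — every other superkey contains one of them.

{A, B}, {A, F}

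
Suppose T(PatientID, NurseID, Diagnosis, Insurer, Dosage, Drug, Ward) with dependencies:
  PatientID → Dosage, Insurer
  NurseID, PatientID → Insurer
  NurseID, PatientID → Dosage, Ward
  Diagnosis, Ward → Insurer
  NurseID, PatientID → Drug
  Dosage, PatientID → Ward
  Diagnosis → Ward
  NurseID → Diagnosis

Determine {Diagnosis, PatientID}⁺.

Start with {Diagnosis, PatientID}.
PatientID → Dosage, Insurer applies; add {Dosage, Insurer} → now {Diagnosis, Dosage, Insurer, PatientID}.
Dosage, PatientID → Ward applies; add {Ward} → now {Diagnosis, Dosage, Insurer, PatientID, Ward}.
No further FD applies.

{Diagnosis, Dosage, Insurer, PatientID, Ward}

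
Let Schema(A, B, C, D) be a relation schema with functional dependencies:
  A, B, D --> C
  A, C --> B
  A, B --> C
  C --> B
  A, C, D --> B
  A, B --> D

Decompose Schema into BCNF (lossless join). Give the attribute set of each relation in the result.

{A, C, D}; {B, C}

Candidate keys of the original relation: {A, B}, {A, C}.
{A, B, C, D}: {C} determines {B, C} here but is not a superkey — split on C --> B, giving {B, C} and {A, C, D}.
{B, C} has no BCNF violation.
{A, C, D} has no BCNF violation.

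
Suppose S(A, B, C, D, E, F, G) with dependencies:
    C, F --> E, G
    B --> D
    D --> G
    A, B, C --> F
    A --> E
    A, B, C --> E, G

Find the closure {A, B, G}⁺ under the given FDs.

Start with {A, B, G}.
B --> D applies; add {D} → now {A, B, D, G}.
A --> E applies; add {E} → now {A, B, D, E, G}.
No further FD applies.

{A, B, D, E, G}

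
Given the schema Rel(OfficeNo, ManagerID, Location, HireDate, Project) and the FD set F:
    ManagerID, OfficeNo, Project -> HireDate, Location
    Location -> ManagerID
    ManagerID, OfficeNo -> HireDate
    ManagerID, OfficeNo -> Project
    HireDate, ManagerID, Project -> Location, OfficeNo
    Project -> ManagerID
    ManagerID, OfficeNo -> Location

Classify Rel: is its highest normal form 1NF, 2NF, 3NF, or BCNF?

Candidate keys: {HireDate, Project}, {Location, OfficeNo}, {ManagerID, OfficeNo}, {OfficeNo, Project}. Prime attributes: {HireDate, Location, ManagerID, OfficeNo, Project}.
Location -> ManagerID breaks BCNF: {Location}⁺ = {Location, ManagerID}, so {Location} is not a superkey.
Since {ManagerID} ⊆ prime attributes and every other non-superkey FD also has a prime right side, the schema is in 3NF.

3NF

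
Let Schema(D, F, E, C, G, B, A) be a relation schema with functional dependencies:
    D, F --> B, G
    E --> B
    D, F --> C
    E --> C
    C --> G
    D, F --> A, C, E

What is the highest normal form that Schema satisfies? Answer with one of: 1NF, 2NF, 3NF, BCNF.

Candidate key: {D, F}. Prime attributes: {D, F}.
For E --> B we have {E}⁺ = {B, C, E, G}; {E} is not a superkey, so BCNF fails.
Because {B} is non-prime and the left side of E --> B is not a superkey, the relation is not in 3NF.
Checking every proper subset of each key, none determines a non-prime attribute — 2NF is satisfied.

2NF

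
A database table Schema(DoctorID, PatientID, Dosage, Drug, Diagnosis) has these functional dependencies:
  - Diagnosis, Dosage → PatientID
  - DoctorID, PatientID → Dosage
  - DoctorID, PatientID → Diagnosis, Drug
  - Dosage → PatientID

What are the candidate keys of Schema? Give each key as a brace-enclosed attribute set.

Attributes never on any right-hand side: {DoctorID} — every candidate key must contain it.
{DoctorID, Dosage} is a candidate key since {DoctorID, Dosage}⁺ = {Diagnosis, DoctorID, Dosage, Drug, PatientID} covers every attribute.
{DoctorID, PatientID} is a candidate key since {DoctorID, PatientID}⁺ = {Diagnosis, DoctorID, Dosage, Drug, PatientID} covers every attribute.
No proper subset of any of these is a key, and no other minimal superkey exists.

{DoctorID, Dosage}, {DoctorID, PatientID}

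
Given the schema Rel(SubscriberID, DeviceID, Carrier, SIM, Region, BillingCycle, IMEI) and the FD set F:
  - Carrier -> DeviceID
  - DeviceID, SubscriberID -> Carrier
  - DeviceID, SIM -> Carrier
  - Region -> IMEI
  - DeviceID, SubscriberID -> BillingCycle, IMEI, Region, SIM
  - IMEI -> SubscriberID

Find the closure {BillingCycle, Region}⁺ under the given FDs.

Start with {BillingCycle, Region}.
Region -> IMEI applies; add {IMEI} → now {BillingCycle, IMEI, Region}.
IMEI -> SubscriberID applies; add {SubscriberID} → now {BillingCycle, IMEI, Region, SubscriberID}.
No further FD applies.

{BillingCycle, IMEI, Region, SubscriberID}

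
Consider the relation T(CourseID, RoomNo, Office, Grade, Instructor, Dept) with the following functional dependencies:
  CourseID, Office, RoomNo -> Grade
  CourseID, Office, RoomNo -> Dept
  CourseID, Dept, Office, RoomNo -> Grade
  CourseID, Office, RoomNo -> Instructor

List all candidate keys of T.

{CourseID, Office, RoomNo}

No FD produces {CourseID, Office, RoomNo}, so they must be in every candidate key.
{CourseID, Office, RoomNo} is a candidate key since {CourseID, Office, RoomNo}⁺ = {CourseID, Dept, Grade, Instructor, Office, RoomNo} covers every attribute.
No smaller or unrelated set reaches every attribute, so there are no other keys.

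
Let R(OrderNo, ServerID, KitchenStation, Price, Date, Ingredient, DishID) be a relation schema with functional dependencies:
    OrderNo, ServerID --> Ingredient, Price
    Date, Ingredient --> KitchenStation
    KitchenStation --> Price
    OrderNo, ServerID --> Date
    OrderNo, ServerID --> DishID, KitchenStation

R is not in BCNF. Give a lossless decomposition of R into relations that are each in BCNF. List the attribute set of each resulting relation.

Candidate key of the original relation: {OrderNo, ServerID}.
Within {Date, DishID, Ingredient, KitchenStation, OrderNo, Price, ServerID}: {Date, Ingredient}⁺ ∩ {Date, DishID, Ingredient, KitchenStation, OrderNo, Price, ServerID} = {Date, Ingredient, KitchenStation, Price}, not the whole set, so Date, Ingredient --> KitchenStation, Price violates BCNF; decompose into {Date, Ingredient, KitchenStation, Price} and {Date, DishID, Ingredient, OrderNo, ServerID}.
Within {Date, Ingredient, KitchenStation, Price}: {KitchenStation}⁺ ∩ {Date, Ingredient, KitchenStation, Price} = {KitchenStation, Price}, not the whole set, so KitchenStation --> Price violates BCNF; decompose into {KitchenStation, Price} and {Date, Ingredient, KitchenStation}.
{KitchenStation, Price} is in BCNF.
{Date, Ingredient, KitchenStation} is in BCNF.
{Date, DishID, Ingredient, OrderNo, ServerID} is in BCNF.

{Date, DishID, Ingredient, OrderNo, ServerID}; {Date, Ingredient, KitchenStation}; {KitchenStation, Price}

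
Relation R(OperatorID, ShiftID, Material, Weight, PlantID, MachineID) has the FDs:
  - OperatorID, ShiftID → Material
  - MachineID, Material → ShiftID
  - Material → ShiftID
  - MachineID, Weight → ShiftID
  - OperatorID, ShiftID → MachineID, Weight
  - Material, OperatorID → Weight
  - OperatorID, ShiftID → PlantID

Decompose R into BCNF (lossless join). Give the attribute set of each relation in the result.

{MachineID, Material, OperatorID, PlantID, Weight}; {Material, ShiftID}

Candidate keys of the original relation: {MachineID, OperatorID, Weight}, {Material, OperatorID}, {OperatorID, ShiftID}.
{MachineID, Material, OperatorID, PlantID, ShiftID, Weight}: {MachineID, Material} determines {MachineID, Material, ShiftID} here but is not a superkey — split on MachineID, Material → ShiftID, giving {MachineID, Material, ShiftID} and {MachineID, Material, OperatorID, PlantID, Weight}.
{MachineID, Material, ShiftID}: {Material} determines {Material, ShiftID} here but is not a superkey — split on Material → ShiftID, giving {Material, ShiftID} and {MachineID, Material}.
{Material, ShiftID} is in BCNF.
{MachineID, Material} is in BCNF.
{MachineID, Material, OperatorID, PlantID, Weight} is in BCNF.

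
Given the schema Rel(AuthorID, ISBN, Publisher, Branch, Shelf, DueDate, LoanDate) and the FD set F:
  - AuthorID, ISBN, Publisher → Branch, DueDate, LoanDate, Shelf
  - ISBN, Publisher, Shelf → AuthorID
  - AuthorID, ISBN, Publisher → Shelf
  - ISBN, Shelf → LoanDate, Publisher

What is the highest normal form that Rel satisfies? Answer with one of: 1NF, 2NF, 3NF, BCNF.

BCNF

Candidate keys: {AuthorID, ISBN, Publisher}, {ISBN, Shelf}. Prime attributes: {AuthorID, ISBN, Publisher, Shelf}.
Every FD has a superkey on the left, so the relation is in BCNF.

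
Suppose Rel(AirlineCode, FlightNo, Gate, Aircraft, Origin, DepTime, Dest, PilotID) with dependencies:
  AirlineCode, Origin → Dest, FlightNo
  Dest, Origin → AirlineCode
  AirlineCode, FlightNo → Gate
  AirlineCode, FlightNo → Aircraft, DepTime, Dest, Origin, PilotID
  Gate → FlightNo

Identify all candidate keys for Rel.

{AirlineCode, FlightNo}⁺ = {Aircraft, AirlineCode, DepTime, Dest, FlightNo, Gate, Origin, PilotID} — all of the relation — so {AirlineCode, FlightNo} is a candidate key.
{AirlineCode, Gate}⁺ = {Aircraft, AirlineCode, DepTime, Dest, FlightNo, Gate, Origin, PilotID} — all of the relation — so {AirlineCode, Gate} is a candidate key.
{AirlineCode, Origin}⁺ = {Aircraft, AirlineCode, DepTime, Dest, FlightNo, Gate, Origin, PilotID} — all of the relation — so {AirlineCode, Origin} is a candidate key.
{Dest, Origin}⁺ = {Aircraft, AirlineCode, DepTime, Dest, FlightNo, Gate, Origin, PilotID} — all of the relation — so {Dest, Origin} is a candidate key.
These are minimal and exhaustive — every other superkey contains one of them.

{AirlineCode, FlightNo}, {AirlineCode, Gate}, {AirlineCode, Origin}, {Dest, Origin}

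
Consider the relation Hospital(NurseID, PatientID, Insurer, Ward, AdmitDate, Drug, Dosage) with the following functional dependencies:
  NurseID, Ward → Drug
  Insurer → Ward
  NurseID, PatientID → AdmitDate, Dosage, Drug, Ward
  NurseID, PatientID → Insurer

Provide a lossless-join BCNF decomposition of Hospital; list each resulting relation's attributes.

{AdmitDate, Dosage, Insurer, NurseID, PatientID}; {Drug, NurseID, Ward}; {Insurer, Ward}

Candidate key of the original relation: {NurseID, PatientID}.
{AdmitDate, Dosage, Drug, Insurer, NurseID, PatientID, Ward}: {NurseID, Ward} determines {Drug, NurseID, Ward} here but is not a superkey — split on NurseID, Ward → Drug, giving {Drug, NurseID, Ward} and {AdmitDate, Dosage, Insurer, NurseID, PatientID, Ward}.
{Drug, NurseID, Ward} has no BCNF violation.
{AdmitDate, Dosage, Insurer, NurseID, PatientID, Ward}: {Insurer} determines {Insurer, Ward} here but is not a superkey — split on Insurer → Ward, giving {Insurer, Ward} and {AdmitDate, Dosage, Insurer, NurseID, PatientID}.
{Insurer, Ward} has no BCNF violation.
{AdmitDate, Dosage, Insurer, NurseID, PatientID} has no BCNF violation.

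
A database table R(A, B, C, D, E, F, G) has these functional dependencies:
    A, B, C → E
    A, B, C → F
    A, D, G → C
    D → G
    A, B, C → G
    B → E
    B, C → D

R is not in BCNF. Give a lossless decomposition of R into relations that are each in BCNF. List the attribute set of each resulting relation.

{A, B, D, F}; {A, C, D}; {B, E}; {D, G}

Candidate keys of the original relation: {A, B, C}, {A, B, D}.
Within {A, B, C, D, E, F, G}: {A, D, G}⁺ ∩ {A, B, C, D, E, F, G} = {A, C, D, G}, not the whole set, so A, D, G → C violates BCNF; decompose into {A, C, D, G} and {A, B, D, E, F, G}.
Within {A, C, D, G}: {D}⁺ ∩ {A, C, D, G} = {D, G}, not the whole set, so D → G violates BCNF; decompose into {D, G} and {A, C, D}.
{D, G}: every determinant is a superkey — BCNF.
{A, C, D}: every determinant is a superkey — BCNF.
Within {A, B, D, E, F, G}: {D}⁺ ∩ {A, B, D, E, F, G} = {D, G}, not the whole set, so D → G violates BCNF; decompose into {D, G} and {A, B, D, E, F}.
{D, G}: every determinant is a superkey — BCNF.
Within {A, B, D, E, F}: {B}⁺ ∩ {A, B, D, E, F} = {B, E}, not the whole set, so B → E violates BCNF; decompose into {B, E} and {A, B, D, F}.
{B, E}: every determinant is a superkey — BCNF.
{A, B, D, F}: every determinant is a superkey — BCNF.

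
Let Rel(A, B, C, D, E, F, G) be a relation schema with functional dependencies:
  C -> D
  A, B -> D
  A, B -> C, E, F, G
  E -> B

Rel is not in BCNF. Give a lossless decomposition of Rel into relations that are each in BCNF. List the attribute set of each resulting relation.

{A, C, E, F, G}; {B, E}; {C, D}

Candidate keys of the original relation: {A, B}, {A, E}.
Within {A, B, C, D, E, F, G}: {C}⁺ ∩ {A, B, C, D, E, F, G} = {C, D}, not the whole set, so C -> D violates BCNF; decompose into {C, D} and {A, B, C, E, F, G}.
{C, D} has no BCNF violation.
Within {A, B, C, E, F, G}: {E}⁺ ∩ {A, B, C, E, F, G} = {B, E}, not the whole set, so E -> B violates BCNF; decompose into {B, E} and {A, C, E, F, G}.
{B, E} has no BCNF violation.
{A, C, E, F, G} has no BCNF violation.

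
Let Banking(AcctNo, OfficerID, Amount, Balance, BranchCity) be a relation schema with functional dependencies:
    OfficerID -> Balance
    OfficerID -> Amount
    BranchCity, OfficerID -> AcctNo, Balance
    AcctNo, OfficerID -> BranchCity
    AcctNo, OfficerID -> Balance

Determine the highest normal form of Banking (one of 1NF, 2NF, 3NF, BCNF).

Candidate keys: {AcctNo, OfficerID}, {BranchCity, OfficerID}. Prime attributes: {AcctNo, BranchCity, OfficerID}.
OfficerID -> Balance: {OfficerID}⁺ = {Amount, Balance, OfficerID}, which is not all of the attributes, so the left side is not a superkey — BCNF is violated.
OfficerID -> Balance has non-prime {Balance} on the right and a non-superkey on the left, so 3NF fails.
The proper key subset {OfficerID} of {AcctNo, OfficerID} determines non-prime {Amount, Balance}, so the relation is not even in 2NF.

1NF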